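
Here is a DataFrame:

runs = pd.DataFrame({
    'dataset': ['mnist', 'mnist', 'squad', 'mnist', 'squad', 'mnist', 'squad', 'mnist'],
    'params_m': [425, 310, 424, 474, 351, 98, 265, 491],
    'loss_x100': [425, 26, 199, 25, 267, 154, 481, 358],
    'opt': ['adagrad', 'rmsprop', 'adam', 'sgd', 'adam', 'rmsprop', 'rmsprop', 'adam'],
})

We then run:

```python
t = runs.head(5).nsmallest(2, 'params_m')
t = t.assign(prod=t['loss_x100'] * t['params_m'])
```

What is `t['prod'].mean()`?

50888.5

take first 5 rows:
  dataset  params_m  loss_x100      opt
0   mnist       425        425  adagrad
1   mnist       310         26  rmsprop
2   squad       424        199     adam
3   mnist       474         25      sgd
4   squad       351        267     adam
take 2 rows with smallest params_m:
  dataset  params_m  loss_x100      opt
1   mnist       310         26  rmsprop
4   squad       351        267     adam
add column prod = t['loss_x100'] * t['params_m']:
  dataset  params_m  loss_x100      opt   prod
1   mnist       310         26  rmsprop   8060
4   squad       351        267     adam  93717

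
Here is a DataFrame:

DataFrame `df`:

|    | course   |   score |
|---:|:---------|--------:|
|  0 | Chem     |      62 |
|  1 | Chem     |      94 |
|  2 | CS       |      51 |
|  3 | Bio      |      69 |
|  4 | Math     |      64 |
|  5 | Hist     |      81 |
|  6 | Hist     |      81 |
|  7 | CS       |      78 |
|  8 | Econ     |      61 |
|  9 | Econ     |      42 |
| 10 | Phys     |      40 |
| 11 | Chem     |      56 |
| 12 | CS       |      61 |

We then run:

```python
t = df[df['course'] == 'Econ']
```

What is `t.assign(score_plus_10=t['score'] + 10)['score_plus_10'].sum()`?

filter rows where course == 'Econ':
  course  score
8   Econ     61
9   Econ     42
add column score_plus_10 = t['score'] + 10:
  course  score  score_plus_10
8   Econ     61             71
9   Econ     42             52

123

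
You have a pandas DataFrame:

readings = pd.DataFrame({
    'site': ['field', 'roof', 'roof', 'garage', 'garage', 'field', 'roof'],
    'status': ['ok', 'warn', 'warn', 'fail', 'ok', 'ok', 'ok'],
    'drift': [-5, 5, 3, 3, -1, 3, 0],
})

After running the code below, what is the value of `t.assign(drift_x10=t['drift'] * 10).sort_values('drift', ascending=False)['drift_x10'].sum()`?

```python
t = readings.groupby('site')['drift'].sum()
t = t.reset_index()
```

group by site, sum of drift:
site
field    -2
garage    2
roof      8
Name: drift, dtype: int64
reset_index():
     site  drift
0   field     -2
1  garage      2
2    roof      8
add column drift_x10 = t['drift'] * 10:
     site  drift  drift_x10
0   field     -2        -20
1  garage      2         20
2    roof      8         80
sort by drift descending:
     site  drift  drift_x10
2    roof      8         80
1  garage      2         20
0   field     -2        -20
sum of column 'drift_x10' → 80

80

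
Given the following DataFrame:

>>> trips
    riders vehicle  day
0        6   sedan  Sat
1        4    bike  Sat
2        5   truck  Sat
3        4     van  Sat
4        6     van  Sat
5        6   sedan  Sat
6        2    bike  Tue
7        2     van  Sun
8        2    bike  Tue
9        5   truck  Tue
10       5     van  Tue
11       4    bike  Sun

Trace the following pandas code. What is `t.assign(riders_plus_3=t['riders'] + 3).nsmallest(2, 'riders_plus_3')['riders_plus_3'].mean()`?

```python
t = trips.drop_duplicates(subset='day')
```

drop duplicate day (keep=first):
   riders vehicle  day
0       6   sedan  Sat
6       2    bike  Tue
7       2     van  Sun
add column riders_plus_3 = t['riders'] + 3:
   riders vehicle  day  riders_plus_3
0       6   sedan  Sat              9
6       2    bike  Tue              5
7       2     van  Sun              5
take 2 rows with smallest riders_plus_3:
   riders vehicle  day  riders_plus_3
6       2    bike  Tue              5
7       2     van  Sun              5
Finally, mean of column 'riders_plus_3' = 5.0.

5.0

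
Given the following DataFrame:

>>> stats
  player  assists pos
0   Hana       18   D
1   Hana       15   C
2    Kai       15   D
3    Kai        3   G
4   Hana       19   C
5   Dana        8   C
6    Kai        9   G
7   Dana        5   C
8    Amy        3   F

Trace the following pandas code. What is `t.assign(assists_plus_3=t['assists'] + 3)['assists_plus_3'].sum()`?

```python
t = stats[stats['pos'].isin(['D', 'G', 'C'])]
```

116

filter rows where pos in ['D', 'G', 'C']:
  player  assists pos
0   Hana       18   D
1   Hana       15   C
2    Kai       15   D
3    Kai        3   G
4   Hana       19   C
5   Dana        8   C
6    Kai        9   G
7   Dana        5   C
add column assists_plus_3 = t['assists'] + 3:
  player  assists pos  assists_plus_3
0   Hana       18   D              21
1   Hana       15   C              18
2    Kai       15   D              18
3    Kai        3   G               6
4   Hana       19   C              22
5   Dana        8   C              11
6    Kai        9   G              12
7   Dana        5   C               8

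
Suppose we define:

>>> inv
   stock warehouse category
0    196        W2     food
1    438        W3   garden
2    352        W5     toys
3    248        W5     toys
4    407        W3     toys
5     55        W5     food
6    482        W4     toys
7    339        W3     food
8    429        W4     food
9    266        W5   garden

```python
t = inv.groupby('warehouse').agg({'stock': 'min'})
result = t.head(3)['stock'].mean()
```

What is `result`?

group by warehouse, min of stock:
           stock
warehouse       
W2           196
W3           339
W4           429
W5            55
take first 3 rows:
           stock
warehouse       
W2           196
W3           339
W4           429
Hence 321.333333333.

321.333333333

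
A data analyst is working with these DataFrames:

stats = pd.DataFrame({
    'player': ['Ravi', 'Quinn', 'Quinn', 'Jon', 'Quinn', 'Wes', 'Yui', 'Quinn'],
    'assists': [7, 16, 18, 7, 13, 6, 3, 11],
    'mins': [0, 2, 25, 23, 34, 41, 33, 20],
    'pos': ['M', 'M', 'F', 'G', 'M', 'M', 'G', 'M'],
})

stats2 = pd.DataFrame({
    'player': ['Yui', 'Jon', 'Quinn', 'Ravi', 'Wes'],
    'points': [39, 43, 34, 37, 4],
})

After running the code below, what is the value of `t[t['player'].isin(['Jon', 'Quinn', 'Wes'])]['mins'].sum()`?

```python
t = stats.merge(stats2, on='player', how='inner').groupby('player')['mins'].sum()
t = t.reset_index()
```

145

merge on 'player' (how='inner') → 8 rows:
  player  assists  mins pos  points
0   Ravi        7     0   M      37
1  Quinn       16     2   M      34
2  Quinn       18    25   F      34
3    Jon        7    23   G      43
4  Quinn       13    34   M      34
5    Wes        6    41   M       4
6    Yui        3    33   G      39
7  Quinn       11    20   M      34
group by player, sum of mins:
player
Jon      23
Quinn    81
Ravi      0
Wes      41
Yui      33
Name: mins, dtype: int64
reset_index():
  player  mins
0    Jon    23
1  Quinn    81
2   Ravi     0
3    Wes    41
4    Yui    33
filter rows where player in ['Jon', 'Quinn', 'Wes']:
  player  mins
0    Jon    23
1  Quinn    81
3    Wes    41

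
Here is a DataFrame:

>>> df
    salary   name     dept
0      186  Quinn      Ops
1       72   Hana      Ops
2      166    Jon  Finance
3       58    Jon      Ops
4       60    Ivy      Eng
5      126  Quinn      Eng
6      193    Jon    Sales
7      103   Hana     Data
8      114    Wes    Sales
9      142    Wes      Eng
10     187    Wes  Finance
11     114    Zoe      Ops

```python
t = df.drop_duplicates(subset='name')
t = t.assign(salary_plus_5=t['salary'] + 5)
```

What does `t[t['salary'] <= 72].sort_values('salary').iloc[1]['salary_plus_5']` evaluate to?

77

drop duplicate name (keep=first):
    salary   name     dept
0      186  Quinn      Ops
1       72   Hana      Ops
2      166    Jon  Finance
4       60    Ivy      Eng
8      114    Wes    Sales
11     114    Zoe      Ops
add column salary_plus_5 = t['salary'] + 5:
    salary   name     dept  salary_plus_5
0      186  Quinn      Ops            191
1       72   Hana      Ops             77
2      166    Jon  Finance            171
4       60    Ivy      Eng             65
8      114    Wes    Sales            119
11     114    Zoe      Ops            119
filter rows where salary <= 72:
   salary  name dept  salary_plus_5
1      72  Hana  Ops             77
4      60   Ivy  Eng             65
sort by salary:
   salary  name dept  salary_plus_5
4      60   Ivy  Eng             65
1      72  Hana  Ops             77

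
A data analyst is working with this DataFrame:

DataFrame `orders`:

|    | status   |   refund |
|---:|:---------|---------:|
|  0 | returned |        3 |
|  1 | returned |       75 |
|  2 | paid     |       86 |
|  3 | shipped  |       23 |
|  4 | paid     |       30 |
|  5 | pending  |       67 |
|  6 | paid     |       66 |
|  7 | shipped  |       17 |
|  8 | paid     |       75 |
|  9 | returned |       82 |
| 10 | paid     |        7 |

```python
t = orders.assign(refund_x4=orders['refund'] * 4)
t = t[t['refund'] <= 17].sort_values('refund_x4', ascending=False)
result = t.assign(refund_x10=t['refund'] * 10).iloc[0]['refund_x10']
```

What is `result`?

add column refund_x4 = orders['refund'] * 4:
      status  refund  refund_x4
0   returned       3         12
1   returned      75        300
2       paid      86        344
3    shipped      23         92
4       paid      30        120
5    pending      67        268
6       paid      66        264
7    shipped      17         68
8       paid      75        300
9   returned      82        328
10      paid       7         28
filter rows where refund <= 17:
      status  refund  refund_x4
0   returned       3         12
7    shipped      17         68
10      paid       7         28
sort by refund_x4 descending:
      status  refund  refund_x4
7    shipped      17         68
10      paid       7         28
0   returned       3         12
add column refund_x10 = t['refund'] * 10:
      status  refund  refund_x4  refund_x10
7    shipped      17         68         170
10      paid       7         28          70
0   returned       3         12          30
Taking the value at position 0, column 'refund_x10' gives 170.

170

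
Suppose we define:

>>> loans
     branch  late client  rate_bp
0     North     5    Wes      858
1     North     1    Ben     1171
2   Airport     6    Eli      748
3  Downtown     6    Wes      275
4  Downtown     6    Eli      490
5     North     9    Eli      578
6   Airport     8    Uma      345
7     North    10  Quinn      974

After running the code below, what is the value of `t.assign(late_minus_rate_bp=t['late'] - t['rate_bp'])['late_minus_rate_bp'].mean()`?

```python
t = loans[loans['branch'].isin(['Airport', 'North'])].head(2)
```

filter rows where branch in ['Airport', 'North']:
    branch  late client  rate_bp
0    North     5    Wes      858
1    North     1    Ben     1171
2  Airport     6    Eli      748
5    North     9    Eli      578
6  Airport     8    Uma      345
7    North    10  Quinn      974
take first 2 rows:
  branch  late client  rate_bp
0  North     5    Wes      858
1  North     1    Ben     1171
add column late_minus_rate_bp = t['late'] - t['rate_bp']:
  branch  late client  rate_bp  late_minus_rate_bp
0  North     5    Wes      858                -853
1  North     1    Ben     1171               -1170
mean of column 'late_minus_rate_bp' → -1011.5

-1011.5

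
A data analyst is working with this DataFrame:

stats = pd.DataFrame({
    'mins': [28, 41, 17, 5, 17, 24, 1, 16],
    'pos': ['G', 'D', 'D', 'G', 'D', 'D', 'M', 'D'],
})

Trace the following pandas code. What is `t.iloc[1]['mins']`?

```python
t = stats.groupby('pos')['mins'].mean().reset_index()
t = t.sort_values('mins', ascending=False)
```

group by pos, mean of mins:
pos
D    23.0
G    16.5
M     1.0
Name: mins, dtype: float64
reset_index():
  pos  mins
0   D  23.0
1   G  16.5
2   M   1.0
sort by mins descending:
  pos  mins
0   D  23.0
1   G  16.5
2   M   1.0
Taking the value at position 1, column 'mins' gives 16.5.

16.5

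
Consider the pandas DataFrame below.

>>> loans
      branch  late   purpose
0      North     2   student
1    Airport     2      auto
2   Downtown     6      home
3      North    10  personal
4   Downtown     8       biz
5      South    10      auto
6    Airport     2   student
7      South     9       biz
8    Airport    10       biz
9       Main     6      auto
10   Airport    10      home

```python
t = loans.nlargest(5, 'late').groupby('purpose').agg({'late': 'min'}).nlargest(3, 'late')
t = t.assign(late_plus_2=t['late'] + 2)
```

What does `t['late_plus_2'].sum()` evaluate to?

36

take 5 rows with largest late:
     branch  late   purpose
3     North    10  personal
5     South    10      auto
8   Airport    10       biz
10  Airport    10      home
7     South     9       biz
group by purpose, min of late:
          late
purpose       
auto        10
biz          9
home        10
personal    10
take 3 rows with largest late:
          late
purpose       
auto        10
home        10
personal    10
add column late_plus_2 = t['late'] + 2:
          late  late_plus_2
purpose                    
auto        10           12
home        10           12
personal    10           12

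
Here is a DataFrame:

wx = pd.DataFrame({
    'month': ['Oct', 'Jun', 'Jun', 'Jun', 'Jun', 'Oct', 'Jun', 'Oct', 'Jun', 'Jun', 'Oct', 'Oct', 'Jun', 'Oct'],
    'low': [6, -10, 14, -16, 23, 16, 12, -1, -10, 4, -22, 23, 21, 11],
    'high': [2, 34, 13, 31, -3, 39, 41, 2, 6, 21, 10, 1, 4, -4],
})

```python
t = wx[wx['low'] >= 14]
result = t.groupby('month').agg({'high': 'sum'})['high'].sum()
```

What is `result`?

54

filter rows where low >= 14:
   month  low  high
2    Jun   14    13
4    Jun   23    -3
5    Oct   16    39
11   Oct   23     1
12   Jun   21     4
group by month, sum of high:
       high
month      
Jun      14
Oct      40
Then the sum of column 'high': 54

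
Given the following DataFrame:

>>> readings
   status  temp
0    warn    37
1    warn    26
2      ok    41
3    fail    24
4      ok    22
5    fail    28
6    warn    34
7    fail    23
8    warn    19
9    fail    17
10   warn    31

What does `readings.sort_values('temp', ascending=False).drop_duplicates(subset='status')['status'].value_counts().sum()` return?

sort by temp descending:
   status  temp
2      ok    41
0    warn    37
6    warn    34
10   warn    31
5    fail    28
1    warn    26
3    fail    24
7    fail    23
4      ok    22
8    warn    19
9    fail    17
drop duplicate status (keep=first):
  status  temp
2     ok    41
0   warn    37
5   fail    28
value_counts of status:
status
ok      1
warn    1
fail    1
Name: count, dtype: int64
Hence 3.

3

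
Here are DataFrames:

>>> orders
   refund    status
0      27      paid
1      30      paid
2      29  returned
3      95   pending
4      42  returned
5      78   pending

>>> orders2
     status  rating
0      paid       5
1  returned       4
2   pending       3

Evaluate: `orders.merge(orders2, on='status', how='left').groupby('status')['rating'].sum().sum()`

merge on 'status' (how='left') → 6 rows:
   refund    status  rating
0      27      paid       5
1      30      paid       5
2      29  returned       4
3      95   pending       3
4      42  returned       4
5      78   pending       3
group by status, sum of rating:
status
paid        10
pending      6
returned     8
Name: rating, dtype: int64
Then the sum of the resulting series: 24

24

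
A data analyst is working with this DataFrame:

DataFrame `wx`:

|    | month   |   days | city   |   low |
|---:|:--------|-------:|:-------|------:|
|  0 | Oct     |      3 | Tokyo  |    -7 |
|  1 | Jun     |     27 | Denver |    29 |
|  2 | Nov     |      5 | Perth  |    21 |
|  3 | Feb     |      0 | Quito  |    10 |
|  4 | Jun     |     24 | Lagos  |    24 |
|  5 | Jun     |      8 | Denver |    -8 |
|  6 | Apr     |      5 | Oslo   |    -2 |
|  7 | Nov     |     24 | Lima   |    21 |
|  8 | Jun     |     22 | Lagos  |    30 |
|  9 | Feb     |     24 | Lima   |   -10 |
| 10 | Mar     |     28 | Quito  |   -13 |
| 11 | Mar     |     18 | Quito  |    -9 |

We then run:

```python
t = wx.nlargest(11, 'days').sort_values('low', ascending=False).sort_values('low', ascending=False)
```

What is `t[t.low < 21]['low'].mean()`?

-8.16666666667

take 11 rows with largest days:
   month  days    city  low
10   Mar    28   Quito  -13
1    Jun    27  Denver   29
4    Jun    24   Lagos   24
7    Nov    24    Lima   21
9    Feb    24    Lima  -10
8    Jun    22   Lagos   30
11   Mar    18   Quito   -9
5    Jun     8  Denver   -8
2    Nov     5   Perth   21
6    Apr     5    Oslo   -2
0    Oct     3   Tokyo   -7
sort by low descending:
   month  days    city  low
8    Jun    22   Lagos   30
1    Jun    27  Denver   29
4    Jun    24   Lagos   24
7    Nov    24    Lima   21
2    Nov     5   Perth   21
6    Apr     5    Oslo   -2
0    Oct     3   Tokyo   -7
5    Jun     8  Denver   -8
11   Mar    18   Quito   -9
9    Feb    24    Lima  -10
10   Mar    28   Quito  -13
sort by low descending:
   month  days    city  low
8    Jun    22   Lagos   30
1    Jun    27  Denver   29
4    Jun    24   Lagos   24
7    Nov    24    Lima   21
2    Nov     5   Perth   21
6    Apr     5    Oslo   -2
0    Oct     3   Tokyo   -7
5    Jun     8  Denver   -8
11   Mar    18   Quito   -9
9    Feb    24    Lima  -10
10   Mar    28   Quito  -13
filter rows where low < 21:
   month  days    city  low
6    Apr     5    Oslo   -2
0    Oct     3   Tokyo   -7
5    Jun     8  Denver   -8
11   Mar    18   Quito   -9
9    Feb    24    Lima  -10
10   Mar    28   Quito  -13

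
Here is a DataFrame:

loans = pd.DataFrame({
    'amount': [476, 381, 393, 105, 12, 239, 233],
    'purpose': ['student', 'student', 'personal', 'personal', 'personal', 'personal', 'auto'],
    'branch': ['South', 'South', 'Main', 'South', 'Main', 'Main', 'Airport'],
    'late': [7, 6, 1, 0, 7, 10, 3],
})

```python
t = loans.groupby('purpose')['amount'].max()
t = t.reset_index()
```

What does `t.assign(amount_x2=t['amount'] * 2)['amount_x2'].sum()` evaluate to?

2204

group by purpose, max of amount:
purpose
auto        233
personal    393
student     476
Name: amount, dtype: int64
reset_index():
    purpose  amount
0      auto     233
1  personal     393
2   student     476
add column amount_x2 = t['amount'] * 2:
    purpose  amount  amount_x2
0      auto     233        466
1  personal     393        786
2   student     476        952
Taking the sum of column 'amount_x2' gives 2204.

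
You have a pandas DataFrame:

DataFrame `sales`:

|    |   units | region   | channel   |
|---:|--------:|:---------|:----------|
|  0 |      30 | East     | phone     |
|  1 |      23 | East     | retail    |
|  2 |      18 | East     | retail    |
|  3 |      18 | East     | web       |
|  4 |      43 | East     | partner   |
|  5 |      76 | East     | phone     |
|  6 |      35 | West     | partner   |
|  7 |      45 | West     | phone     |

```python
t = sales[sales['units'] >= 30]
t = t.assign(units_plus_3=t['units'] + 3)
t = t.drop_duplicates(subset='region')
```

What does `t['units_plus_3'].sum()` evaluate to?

filter rows where units >= 30:
   units region  channel
0     30   East    phone
4     43   East  partner
5     76   East    phone
6     35   West  partner
7     45   West    phone
add column units_plus_3 = t['units'] + 3:
   units region  channel  units_plus_3
0     30   East    phone            33
4     43   East  partner            46
5     76   East    phone            79
6     35   West  partner            38
7     45   West    phone            48
drop duplicate region (keep=first):
   units region  channel  units_plus_3
0     30   East    phone            33
6     35   West  partner            38
So sum() = 71.

71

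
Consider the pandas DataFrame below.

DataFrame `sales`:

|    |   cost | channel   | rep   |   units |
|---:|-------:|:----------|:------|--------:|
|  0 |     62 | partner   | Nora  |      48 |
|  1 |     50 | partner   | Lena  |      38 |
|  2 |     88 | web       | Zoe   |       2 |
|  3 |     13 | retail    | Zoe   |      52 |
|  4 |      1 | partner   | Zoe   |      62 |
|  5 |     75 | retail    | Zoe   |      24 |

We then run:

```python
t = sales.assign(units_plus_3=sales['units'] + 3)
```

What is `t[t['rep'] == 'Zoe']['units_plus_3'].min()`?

5

add column units_plus_3 = sales['units'] + 3:
   cost  channel   rep  units  units_plus_3
0    62  partner  Nora     48            51
1    50  partner  Lena     38            41
2    88      web   Zoe      2             5
3    13   retail   Zoe     52            55
4     1  partner   Zoe     62            65
5    75   retail   Zoe     24            27
filter rows where rep == 'Zoe':
   cost  channel  rep  units  units_plus_3
2    88      web  Zoe      2             5
3    13   retail  Zoe     52            55
4     1  partner  Zoe     62            65
5    75   retail  Zoe     24            27
Then the min of column 'units_plus_3': 5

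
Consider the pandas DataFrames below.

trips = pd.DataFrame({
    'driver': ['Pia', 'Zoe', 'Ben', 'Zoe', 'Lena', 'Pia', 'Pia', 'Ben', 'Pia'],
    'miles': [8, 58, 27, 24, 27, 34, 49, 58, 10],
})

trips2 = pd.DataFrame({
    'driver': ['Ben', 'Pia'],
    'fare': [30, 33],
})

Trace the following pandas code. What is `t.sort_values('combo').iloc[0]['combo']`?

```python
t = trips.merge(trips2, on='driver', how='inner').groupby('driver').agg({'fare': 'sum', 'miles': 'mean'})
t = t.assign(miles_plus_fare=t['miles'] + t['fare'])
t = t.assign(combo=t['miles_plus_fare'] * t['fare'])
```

merge on 'driver' (how='inner') → 6 rows:
  driver  miles  fare
0    Pia      8    33
1    Ben     27    30
2    Pia     34    33
3    Pia     49    33
4    Ben     58    30
5    Pia     10    33
group by driver: sum(fare), mean(miles):
        fare  miles
driver             
Ben       60  42.50
Pia      132  25.25
add column miles_plus_fare = t['miles'] + t['fare']:
        fare  miles  miles_plus_fare
driver                              
Ben       60  42.50           102.50
Pia      132  25.25           157.25
add column combo = t['miles_plus_fare'] * t['fare']:
        fare  miles  miles_plus_fare    combo
driver                                       
Ben       60  42.50           102.50   6150.0
Pia      132  25.25           157.25  20757.0
sort by combo:
        fare  miles  miles_plus_fare    combo
driver                                       
Ben       60  42.50           102.50   6150.0
Pia      132  25.25           157.25  20757.0

6150.0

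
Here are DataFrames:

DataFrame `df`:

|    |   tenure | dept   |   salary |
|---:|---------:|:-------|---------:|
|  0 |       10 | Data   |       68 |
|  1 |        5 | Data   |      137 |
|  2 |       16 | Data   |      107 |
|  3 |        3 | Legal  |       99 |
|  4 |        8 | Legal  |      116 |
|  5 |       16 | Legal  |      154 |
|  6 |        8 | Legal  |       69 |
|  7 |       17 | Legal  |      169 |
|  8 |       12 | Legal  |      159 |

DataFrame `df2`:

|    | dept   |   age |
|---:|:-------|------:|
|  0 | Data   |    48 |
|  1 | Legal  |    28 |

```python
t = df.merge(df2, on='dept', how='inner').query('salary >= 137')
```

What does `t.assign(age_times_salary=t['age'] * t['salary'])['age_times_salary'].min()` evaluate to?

merge on 'dept' (how='inner') → 9 rows:
   tenure   dept  salary  age
0      10   Data      68   48
1       5   Data     137   48
2      16   Data     107   48
3       3  Legal      99   28
4       8  Legal     116   28
5      16  Legal     154   28
6       8  Legal      69   28
7      17  Legal     169   28
8      12  Legal     159   28
filter rows where salary >= 137:
   tenure   dept  salary  age
1       5   Data     137   48
5      16  Legal     154   28
7      17  Legal     169   28
8      12  Legal     159   28
add column age_times_salary = t['age'] * t['salary']:
   tenure   dept  salary  age  age_times_salary
1       5   Data     137   48              6576
5      16  Legal     154   28              4312
7      17  Legal     169   28              4732
8      12  Legal     159   28              4452
The min of column 'age_times_salary' is 4312.

4312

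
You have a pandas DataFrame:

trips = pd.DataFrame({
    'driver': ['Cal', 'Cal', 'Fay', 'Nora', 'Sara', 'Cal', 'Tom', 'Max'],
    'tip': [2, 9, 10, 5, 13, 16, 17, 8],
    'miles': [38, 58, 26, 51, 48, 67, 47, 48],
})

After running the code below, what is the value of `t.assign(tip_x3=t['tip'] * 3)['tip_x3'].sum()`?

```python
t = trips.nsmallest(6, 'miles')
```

take 6 rows with smallest miles:
  driver  tip  miles
2    Fay   10     26
0    Cal    2     38
6    Tom   17     47
4   Sara   13     48
7    Max    8     48
3   Nora    5     51
add column tip_x3 = t['tip'] * 3:
  driver  tip  miles  tip_x3
2    Fay   10     26      30
0    Cal    2     38       6
6    Tom   17     47      51
4   Sara   13     48      39
7    Max    8     48      24
3   Nora    5     51      15
So sum() = 165.

165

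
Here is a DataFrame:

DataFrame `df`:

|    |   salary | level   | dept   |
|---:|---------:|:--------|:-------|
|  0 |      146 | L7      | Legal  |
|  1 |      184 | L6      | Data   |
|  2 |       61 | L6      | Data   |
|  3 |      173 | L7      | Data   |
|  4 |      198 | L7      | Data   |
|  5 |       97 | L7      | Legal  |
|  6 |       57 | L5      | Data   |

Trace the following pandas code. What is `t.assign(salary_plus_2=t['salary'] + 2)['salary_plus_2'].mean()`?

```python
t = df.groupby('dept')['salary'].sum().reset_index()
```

group by dept, sum of salary:
dept
Data     673
Legal    243
Name: salary, dtype: int64
reset_index():
    dept  salary
0   Data     673
1  Legal     243
add column salary_plus_2 = t['salary'] + 2:
    dept  salary  salary_plus_2
0   Data     673            675
1  Legal     243            245

460.0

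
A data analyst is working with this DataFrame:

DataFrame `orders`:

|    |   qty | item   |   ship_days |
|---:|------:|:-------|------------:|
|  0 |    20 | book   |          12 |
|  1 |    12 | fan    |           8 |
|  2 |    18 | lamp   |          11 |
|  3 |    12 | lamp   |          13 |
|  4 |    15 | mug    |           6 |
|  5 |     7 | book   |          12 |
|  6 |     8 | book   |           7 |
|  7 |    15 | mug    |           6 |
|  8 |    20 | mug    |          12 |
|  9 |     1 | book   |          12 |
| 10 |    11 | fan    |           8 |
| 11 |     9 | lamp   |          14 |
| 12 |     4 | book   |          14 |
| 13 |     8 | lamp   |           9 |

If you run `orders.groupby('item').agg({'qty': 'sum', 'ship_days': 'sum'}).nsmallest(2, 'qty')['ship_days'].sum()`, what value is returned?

73

group by item: sum(qty), sum(ship_days):
      qty  ship_days
item                
book   40         57
fan    23         16
lamp   47         47
mug    50         24
take 2 rows with smallest qty:
      qty  ship_days
item                
fan    23         16
book   40         57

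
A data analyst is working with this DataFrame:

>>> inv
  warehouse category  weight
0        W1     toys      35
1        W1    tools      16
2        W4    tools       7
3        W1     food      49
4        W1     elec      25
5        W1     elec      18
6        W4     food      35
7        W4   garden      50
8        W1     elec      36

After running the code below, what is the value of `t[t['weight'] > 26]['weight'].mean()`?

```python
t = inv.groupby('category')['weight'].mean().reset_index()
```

38.3333333333

group by category, mean of weight:
category
elec      26.333333
food      42.000000
garden    50.000000
tools     11.500000
toys      35.000000
Name: weight, dtype: float64
reset_index():
  category     weight
0     elec  26.333333
1     food  42.000000
2   garden  50.000000
3    tools  11.500000
4     toys  35.000000
filter rows where weight > 26:
  category     weight
0     elec  26.333333
1     food  42.000000
2   garden  50.000000
4     toys  35.000000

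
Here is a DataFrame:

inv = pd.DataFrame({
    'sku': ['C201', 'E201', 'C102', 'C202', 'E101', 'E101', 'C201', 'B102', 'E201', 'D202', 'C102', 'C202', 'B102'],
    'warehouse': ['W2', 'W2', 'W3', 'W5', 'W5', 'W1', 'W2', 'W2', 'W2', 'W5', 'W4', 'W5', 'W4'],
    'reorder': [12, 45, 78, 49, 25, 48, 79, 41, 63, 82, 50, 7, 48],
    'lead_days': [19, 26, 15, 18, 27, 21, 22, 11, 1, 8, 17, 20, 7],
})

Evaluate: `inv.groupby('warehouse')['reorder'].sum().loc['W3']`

group by warehouse, sum of reorder:
warehouse
W1     48
W2    240
W3     78
W4     98
W5    163
Name: reorder, dtype: int64

78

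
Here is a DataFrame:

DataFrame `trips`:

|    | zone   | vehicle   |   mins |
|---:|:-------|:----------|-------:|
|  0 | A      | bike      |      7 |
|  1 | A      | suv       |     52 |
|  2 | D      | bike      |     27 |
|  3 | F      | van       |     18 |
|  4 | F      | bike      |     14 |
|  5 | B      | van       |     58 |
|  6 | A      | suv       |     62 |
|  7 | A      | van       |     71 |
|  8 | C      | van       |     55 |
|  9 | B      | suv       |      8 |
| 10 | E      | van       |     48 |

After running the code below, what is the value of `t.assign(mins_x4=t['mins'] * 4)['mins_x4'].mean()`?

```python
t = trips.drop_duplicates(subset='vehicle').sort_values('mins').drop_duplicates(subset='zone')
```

drop duplicate vehicle (keep=first):
  zone vehicle  mins
0    A    bike     7
1    A     suv    52
3    F     van    18
sort by mins:
  zone vehicle  mins
0    A    bike     7
3    F     van    18
1    A     suv    52
drop duplicate zone (keep=first):
  zone vehicle  mins
0    A    bike     7
3    F     van    18
add column mins_x4 = t['mins'] * 4:
  zone vehicle  mins  mins_x4
0    A    bike     7       28
3    F     van    18       72
Reading off the mean of column 'mins_x4', we get 50.0.

50.0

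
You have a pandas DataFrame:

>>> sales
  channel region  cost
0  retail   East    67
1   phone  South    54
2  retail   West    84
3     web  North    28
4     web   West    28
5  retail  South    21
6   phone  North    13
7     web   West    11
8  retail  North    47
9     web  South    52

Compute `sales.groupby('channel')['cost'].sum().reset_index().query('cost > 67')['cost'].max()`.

219

group by channel, sum of cost:
channel
phone      67
retail    219
web       119
Name: cost, dtype: int64
reset_index():
  channel  cost
0   phone    67
1  retail   219
2     web   119
filter rows where cost > 67:
  channel  cost
1  retail   219
2     web   119
Then the max of column 'cost': 219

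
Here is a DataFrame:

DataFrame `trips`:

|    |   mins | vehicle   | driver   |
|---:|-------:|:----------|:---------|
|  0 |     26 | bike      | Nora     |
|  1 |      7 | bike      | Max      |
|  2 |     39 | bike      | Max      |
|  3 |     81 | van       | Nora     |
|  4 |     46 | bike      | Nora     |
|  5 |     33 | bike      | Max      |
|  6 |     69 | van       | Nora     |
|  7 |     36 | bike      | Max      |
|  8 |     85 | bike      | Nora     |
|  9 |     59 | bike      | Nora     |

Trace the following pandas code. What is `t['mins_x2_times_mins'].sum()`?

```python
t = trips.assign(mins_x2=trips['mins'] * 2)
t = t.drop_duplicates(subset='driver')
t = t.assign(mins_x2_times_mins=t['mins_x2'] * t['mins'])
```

add column mins_x2 = trips['mins'] * 2:
   mins vehicle driver  mins_x2
0    26    bike   Nora       52
1     7    bike    Max       14
2    39    bike    Max       78
3    81     van   Nora      162
4    46    bike   Nora       92
5    33    bike    Max       66
6    69     van   Nora      138
7    36    bike    Max       72
8    85    bike   Nora      170
9    59    bike   Nora      118
drop duplicate driver (keep=first):
   mins vehicle driver  mins_x2
0    26    bike   Nora       52
1     7    bike    Max       14
add column mins_x2_times_mins = t['mins_x2'] * t['mins']:
   mins vehicle driver  mins_x2  mins_x2_times_mins
0    26    bike   Nora       52                1352
1     7    bike    Max       14                  98
Finally, sum of column 'mins_x2_times_mins' = 1450.

1450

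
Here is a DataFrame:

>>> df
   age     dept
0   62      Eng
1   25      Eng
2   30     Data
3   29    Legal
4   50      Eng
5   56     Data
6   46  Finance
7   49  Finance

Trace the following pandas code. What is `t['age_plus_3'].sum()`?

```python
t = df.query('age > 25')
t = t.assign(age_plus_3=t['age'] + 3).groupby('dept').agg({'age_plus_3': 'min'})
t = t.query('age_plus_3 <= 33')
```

filter rows where age > 25:
   age     dept
0   62      Eng
2   30     Data
3   29    Legal
4   50      Eng
5   56     Data
6   46  Finance
7   49  Finance
add column age_plus_3 = t['age'] + 3:
   age     dept  age_plus_3
0   62      Eng          65
2   30     Data          33
3   29    Legal          32
4   50      Eng          53
5   56     Data          59
6   46  Finance          49
7   49  Finance          52
group by dept, min of age_plus_3:
         age_plus_3
dept               
Data             33
Eng              53
Finance          49
Legal            32
filter rows where age_plus_3 <= 33:
       age_plus_3
dept             
Data           33
Legal          32
Finally, sum of column 'age_plus_3' = 65.

65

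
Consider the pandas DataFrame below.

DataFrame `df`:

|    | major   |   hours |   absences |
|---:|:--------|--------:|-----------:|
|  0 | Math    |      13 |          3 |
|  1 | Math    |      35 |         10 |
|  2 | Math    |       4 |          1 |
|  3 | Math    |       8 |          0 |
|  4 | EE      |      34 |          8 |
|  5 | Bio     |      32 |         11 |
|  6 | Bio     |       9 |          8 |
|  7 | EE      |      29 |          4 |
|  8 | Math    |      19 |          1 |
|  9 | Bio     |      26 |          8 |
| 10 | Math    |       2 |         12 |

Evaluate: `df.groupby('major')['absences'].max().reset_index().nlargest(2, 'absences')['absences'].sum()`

group by major, max of absences:
major
Bio     11
EE       8
Math    12
Name: absences, dtype: int64
reset_index():
  major  absences
0   Bio        11
1    EE         8
2  Math        12
take 2 rows with largest absences:
  major  absences
2  Math        12
0   Bio        11
sum of column 'absences' → 23

23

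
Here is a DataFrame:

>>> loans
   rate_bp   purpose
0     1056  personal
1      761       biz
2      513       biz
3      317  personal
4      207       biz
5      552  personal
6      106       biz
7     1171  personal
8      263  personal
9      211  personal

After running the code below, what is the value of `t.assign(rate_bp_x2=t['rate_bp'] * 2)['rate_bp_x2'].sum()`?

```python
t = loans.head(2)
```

3634

take first 2 rows:
   rate_bp   purpose
0     1056  personal
1      761       biz
add column rate_bp_x2 = t['rate_bp'] * 2:
   rate_bp   purpose  rate_bp_x2
0     1056  personal        2112
1      761       biz        1522
sum of column 'rate_bp_x2' → 3634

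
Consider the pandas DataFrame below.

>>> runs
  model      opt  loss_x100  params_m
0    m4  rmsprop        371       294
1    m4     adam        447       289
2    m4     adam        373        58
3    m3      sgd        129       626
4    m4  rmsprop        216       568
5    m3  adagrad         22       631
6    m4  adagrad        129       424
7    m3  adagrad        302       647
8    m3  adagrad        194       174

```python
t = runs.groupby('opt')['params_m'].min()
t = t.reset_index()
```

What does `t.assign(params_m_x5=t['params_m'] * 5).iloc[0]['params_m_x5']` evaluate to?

870

group by opt, min of params_m:
opt
adagrad    174
adam        58
rmsprop    294
sgd        626
Name: params_m, dtype: int64
reset_index():
       opt  params_m
0  adagrad       174
1     adam        58
2  rmsprop       294
3      sgd       626
add column params_m_x5 = t['params_m'] * 5:
       opt  params_m  params_m_x5
0  adagrad       174          870
1     adam        58          290
2  rmsprop       294         1470
3      sgd       626         3130
The value at position 0, column 'params_m_x5' is 870.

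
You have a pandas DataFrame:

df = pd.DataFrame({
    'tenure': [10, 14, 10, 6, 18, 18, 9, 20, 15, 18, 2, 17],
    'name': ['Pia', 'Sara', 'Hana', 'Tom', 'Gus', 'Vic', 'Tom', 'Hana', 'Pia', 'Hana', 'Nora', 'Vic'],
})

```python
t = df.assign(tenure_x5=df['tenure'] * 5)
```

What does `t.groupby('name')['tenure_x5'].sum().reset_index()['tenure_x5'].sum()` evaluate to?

785

add column tenure_x5 = df['tenure'] * 5:
    tenure  name  tenure_x5
0       10   Pia         50
1       14  Sara         70
2       10  Hana         50
3        6   Tom         30
4       18   Gus         90
5       18   Vic         90
6        9   Tom         45
7       20  Hana        100
8       15   Pia         75
9       18  Hana         90
10       2  Nora         10
11      17   Vic         85
group by name, sum of tenure_x5:
name
Gus      90
Hana    240
Nora     10
Pia     125
Sara     70
Tom      75
Vic     175
Name: tenure_x5, dtype: int64
reset_index():
   name  tenure_x5
0   Gus         90
1  Hana        240
2  Nora         10
3   Pia        125
4  Sara         70
5   Tom         75
6   Vic        175
Reading off the sum of column 'tenure_x5', we get 785.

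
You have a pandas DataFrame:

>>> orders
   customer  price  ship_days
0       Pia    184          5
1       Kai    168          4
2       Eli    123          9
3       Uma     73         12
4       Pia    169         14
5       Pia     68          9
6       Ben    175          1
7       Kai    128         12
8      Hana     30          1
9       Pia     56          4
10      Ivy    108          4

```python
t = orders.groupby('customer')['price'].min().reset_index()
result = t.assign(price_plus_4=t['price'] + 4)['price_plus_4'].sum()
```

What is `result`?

group by customer, min of price:
customer
Ben     175
Eli     123
Hana     30
Ivy     108
Kai     128
Pia      56
Uma      73
Name: price, dtype: int64
reset_index():
  customer  price
0      Ben    175
1      Eli    123
2     Hana     30
3      Ivy    108
4      Kai    128
5      Pia     56
6      Uma     73
add column price_plus_4 = t['price'] + 4:
  customer  price  price_plus_4
0      Ben    175           179
1      Eli    123           127
2     Hana     30            34
3      Ivy    108           112
4      Kai    128           132
5      Pia     56            60
6      Uma     73            77
So sum() = 721.

721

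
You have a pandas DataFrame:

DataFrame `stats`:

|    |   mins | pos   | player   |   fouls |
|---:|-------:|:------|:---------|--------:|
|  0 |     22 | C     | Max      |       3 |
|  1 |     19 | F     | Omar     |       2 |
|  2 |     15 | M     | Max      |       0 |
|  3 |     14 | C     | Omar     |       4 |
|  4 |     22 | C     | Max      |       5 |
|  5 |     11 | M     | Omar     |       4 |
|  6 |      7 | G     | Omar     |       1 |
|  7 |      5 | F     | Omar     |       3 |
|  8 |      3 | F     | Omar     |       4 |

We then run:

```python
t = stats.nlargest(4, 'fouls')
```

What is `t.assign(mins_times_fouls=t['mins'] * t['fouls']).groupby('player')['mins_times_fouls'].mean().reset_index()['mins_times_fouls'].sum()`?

147.333333333

take 4 rows with largest fouls:
   mins pos player  fouls
4    22   C    Max      5
3    14   C   Omar      4
5    11   M   Omar      4
8     3   F   Omar      4
add column mins_times_fouls = t['mins'] * t['fouls']:
   mins pos player  fouls  mins_times_fouls
4    22   C    Max      5               110
3    14   C   Omar      4                56
5    11   M   Omar      4                44
8     3   F   Omar      4                12
group by player, mean of mins_times_fouls:
player
Max     110.000000
Omar     37.333333
Name: mins_times_fouls, dtype: float64
reset_index():
  player  mins_times_fouls
0    Max        110.000000
1   Omar         37.333333
sum of column 'mins_times_fouls' → 147.333333333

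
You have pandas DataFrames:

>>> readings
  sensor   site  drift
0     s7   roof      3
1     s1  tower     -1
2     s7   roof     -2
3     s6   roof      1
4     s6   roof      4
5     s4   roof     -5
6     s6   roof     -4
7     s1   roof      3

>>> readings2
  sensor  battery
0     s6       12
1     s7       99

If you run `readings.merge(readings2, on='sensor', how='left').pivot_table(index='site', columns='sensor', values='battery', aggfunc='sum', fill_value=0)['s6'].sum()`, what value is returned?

36.0

merge on 'sensor' (how='left') → 8 rows:
  sensor   site  drift  battery
0     s7   roof      3     99.0
1     s1  tower     -1      NaN
2     s7   roof     -2     99.0
3     s6   roof      1     12.0
4     s6   roof      4     12.0
5     s4   roof     -5      NaN
6     s6   roof     -4     12.0
7     s1   roof      3      NaN
pivot: rows=site, cols=sensor, sum(battery):
sensor   s1   s4    s6     s7
site                         
roof    0.0  0.0  36.0  198.0
tower   0.0  0.0   0.0    0.0
sum of column 's6' → 36.0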